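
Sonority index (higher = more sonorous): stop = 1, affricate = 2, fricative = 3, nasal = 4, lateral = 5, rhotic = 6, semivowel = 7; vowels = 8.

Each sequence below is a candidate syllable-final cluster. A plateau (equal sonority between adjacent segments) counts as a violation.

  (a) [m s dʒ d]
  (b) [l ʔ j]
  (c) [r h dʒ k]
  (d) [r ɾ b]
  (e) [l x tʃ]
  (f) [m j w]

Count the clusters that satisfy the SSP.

(a) [m s dʒ d]: profile 4-3-2-1 — obeys.
(b) [l ʔ j]: profile 5-1-7 — violates.
(c) [r h dʒ k]: profile 6-3-2-1 — obeys.
(d) [r ɾ b]: profile 6-6-1 — violates.
(e) [l x tʃ]: profile 5-3-2 — obeys.
(f) [m j w]: profile 4-7-7 — violates.

3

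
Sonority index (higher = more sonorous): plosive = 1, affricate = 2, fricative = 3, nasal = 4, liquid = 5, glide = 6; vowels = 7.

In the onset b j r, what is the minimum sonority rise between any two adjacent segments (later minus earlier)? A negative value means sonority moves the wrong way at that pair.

/b/ — plosive, sonority 1.
/j/ — glide, sonority 6.
/r/ — liquid, sonority 5.
/b/→/j/: change +5.
/j/→/r/: change -1.
Minimum = -1.

-1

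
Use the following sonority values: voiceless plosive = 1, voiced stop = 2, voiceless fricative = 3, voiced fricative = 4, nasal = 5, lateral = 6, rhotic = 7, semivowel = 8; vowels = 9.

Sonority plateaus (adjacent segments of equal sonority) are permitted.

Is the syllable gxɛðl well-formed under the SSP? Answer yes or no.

no

Onset: /g/ is a voiced stop (sonority 2), /x/ is a voiceless fricative (sonority 3); then the nucleus /ɛ/ (sonority 9).
Onset profile 2-3-9 — rises to the nucleus.
Coda: /ð/ is a voiced fricative (sonority 4), /l/ is a lateral (sonority 6).
Coda profile 9-4-6 — does not fall throughout.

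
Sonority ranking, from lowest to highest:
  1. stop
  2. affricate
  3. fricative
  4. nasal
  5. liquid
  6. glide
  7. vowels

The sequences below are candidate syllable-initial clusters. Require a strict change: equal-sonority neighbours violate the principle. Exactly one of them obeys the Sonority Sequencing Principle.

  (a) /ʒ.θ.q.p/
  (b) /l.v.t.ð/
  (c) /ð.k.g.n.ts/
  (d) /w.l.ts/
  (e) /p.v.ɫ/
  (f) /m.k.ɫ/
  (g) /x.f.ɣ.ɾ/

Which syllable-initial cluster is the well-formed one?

e

(a) 3-3-1-1 → violates
(b) 5-3-1-3 → violates
(c) 3-1-1-4-2 → violates
(d) 6-5-2 → violates
(e) 1-3-5 → obeys
(f) 4-1-5 → violates
(g) 3-3-3-5 → violates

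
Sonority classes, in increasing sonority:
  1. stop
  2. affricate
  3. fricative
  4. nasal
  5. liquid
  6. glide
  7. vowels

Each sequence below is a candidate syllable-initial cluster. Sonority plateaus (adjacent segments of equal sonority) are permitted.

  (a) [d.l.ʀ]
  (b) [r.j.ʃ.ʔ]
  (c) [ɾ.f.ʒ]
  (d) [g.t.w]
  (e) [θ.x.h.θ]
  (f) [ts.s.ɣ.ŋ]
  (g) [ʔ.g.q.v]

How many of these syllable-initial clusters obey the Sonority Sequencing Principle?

5

(a) sonority 1-5-5: well-formed.
(b) sonority 5-6-3-1: ill-formed.
(c) sonority 5-3-3: ill-formed.
(d) sonority 1-1-6: well-formed.
(e) sonority 3-3-3-3: well-formed.
(f) sonority 2-3-3-4: well-formed.
(g) sonority 1-1-1-3: well-formed.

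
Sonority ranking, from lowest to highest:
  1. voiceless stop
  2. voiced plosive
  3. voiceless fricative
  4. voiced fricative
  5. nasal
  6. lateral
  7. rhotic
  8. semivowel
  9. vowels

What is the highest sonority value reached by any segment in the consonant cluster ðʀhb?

/ð/: voiced fricative = 4.
/ʀ/: rhotic = 7.
/h/: voiceless fricative = 3.
/b/: voiced plosive = 2.
The maximum is 7.

7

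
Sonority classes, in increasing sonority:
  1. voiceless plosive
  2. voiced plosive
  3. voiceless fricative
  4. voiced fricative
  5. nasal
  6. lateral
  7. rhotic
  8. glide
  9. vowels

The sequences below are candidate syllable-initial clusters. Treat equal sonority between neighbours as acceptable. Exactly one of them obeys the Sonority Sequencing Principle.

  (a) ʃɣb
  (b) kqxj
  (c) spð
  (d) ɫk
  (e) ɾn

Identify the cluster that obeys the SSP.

b

(a) sonority 3-4-2: ill-formed.
(b) sonority 1-1-3-8: well-formed.
(c) sonority 3-1-4: ill-formed.
(d) sonority 6-1: ill-formed.
(e) sonority 7-5: ill-formed.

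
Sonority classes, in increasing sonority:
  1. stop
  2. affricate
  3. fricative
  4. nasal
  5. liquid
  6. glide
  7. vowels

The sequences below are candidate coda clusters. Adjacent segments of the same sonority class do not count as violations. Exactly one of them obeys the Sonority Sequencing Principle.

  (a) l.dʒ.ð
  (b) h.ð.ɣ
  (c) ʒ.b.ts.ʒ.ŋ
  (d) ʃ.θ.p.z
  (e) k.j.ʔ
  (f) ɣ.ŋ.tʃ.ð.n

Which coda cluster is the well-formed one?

b

(a) l.dʒ.ð: profile 5-2-3 — violates.
(b) h.ð.ɣ: profile 3-3-3 — obeys.
(c) ʒ.b.ts.ʒ.ŋ: profile 3-1-2-3-4 — violates.
(d) ʃ.θ.p.z: profile 3-3-1-3 — violates.
(e) k.j.ʔ: profile 1-6-1 — violates.
(f) ɣ.ŋ.tʃ.ð.n: profile 3-4-2-3-4 — violates.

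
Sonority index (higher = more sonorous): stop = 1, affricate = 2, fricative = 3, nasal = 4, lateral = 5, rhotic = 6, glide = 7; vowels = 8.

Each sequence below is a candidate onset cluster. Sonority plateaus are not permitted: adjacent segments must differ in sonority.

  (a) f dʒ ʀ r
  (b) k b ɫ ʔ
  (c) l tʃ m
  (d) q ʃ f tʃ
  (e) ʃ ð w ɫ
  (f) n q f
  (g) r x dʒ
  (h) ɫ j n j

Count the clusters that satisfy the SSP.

0

(a) 3-2-6-6 → violates
(b) 1-1-5-1 → violates
(c) 5-2-4 → violates
(d) 1-3-3-2 → violates
(e) 3-3-7-5 → violates
(f) 4-1-3 → violates
(g) 6-3-2 → violates
(h) 5-7-4-7 → violates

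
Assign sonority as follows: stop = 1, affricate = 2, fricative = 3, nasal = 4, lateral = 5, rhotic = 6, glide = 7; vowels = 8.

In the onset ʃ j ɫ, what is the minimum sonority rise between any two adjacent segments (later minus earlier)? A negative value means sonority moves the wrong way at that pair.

/ʃ/ — fricative, sonority 3.
/j/ — glide, sonority 7.
/ɫ/ — lateral, sonority 5.
/ʃ/→/j/: change +4.
/j/→/ɫ/: change -2.
Minimum = -2.

-2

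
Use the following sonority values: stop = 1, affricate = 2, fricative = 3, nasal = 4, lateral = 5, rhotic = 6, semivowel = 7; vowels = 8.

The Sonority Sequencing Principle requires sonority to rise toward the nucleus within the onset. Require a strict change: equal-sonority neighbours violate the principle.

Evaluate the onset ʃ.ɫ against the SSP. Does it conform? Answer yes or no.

yes

/ʃ/ is a fricative (sonority 3).
/ɫ/ is a lateral (sonority 5).
The profile 3-5 strictly rises, so the onset satisfies the SSP.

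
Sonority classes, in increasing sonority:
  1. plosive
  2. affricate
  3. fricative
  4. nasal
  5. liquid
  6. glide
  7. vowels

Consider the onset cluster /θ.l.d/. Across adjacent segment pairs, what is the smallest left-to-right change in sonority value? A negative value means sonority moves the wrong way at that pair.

/θ/: fricative = 3.
/l/: liquid = 5.
/d/: plosive = 1.
/θ/→/l/: change +2.
/l/→/d/: change -4.
Minimum = -4.

-4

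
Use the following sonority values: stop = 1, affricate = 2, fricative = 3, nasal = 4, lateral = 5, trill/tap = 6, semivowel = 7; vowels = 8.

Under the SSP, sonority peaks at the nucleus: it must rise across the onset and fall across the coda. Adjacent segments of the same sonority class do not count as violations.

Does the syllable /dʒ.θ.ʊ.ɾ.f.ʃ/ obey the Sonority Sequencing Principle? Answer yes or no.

yes

Onset: /dʒ/ is an affricate (sonority 2), /θ/ is a fricative (sonority 3); then the nucleus /ʊ/ (sonority 8).
Onset profile 2-3-8 — rises to the nucleus.
Coda: /ɾ/ is a trill/tap (sonority 6), /f/ is a fricative (sonority 3), /ʃ/ is a fricative (sonority 3).
Coda profile 8-6-3-3 — falls from the nucleus.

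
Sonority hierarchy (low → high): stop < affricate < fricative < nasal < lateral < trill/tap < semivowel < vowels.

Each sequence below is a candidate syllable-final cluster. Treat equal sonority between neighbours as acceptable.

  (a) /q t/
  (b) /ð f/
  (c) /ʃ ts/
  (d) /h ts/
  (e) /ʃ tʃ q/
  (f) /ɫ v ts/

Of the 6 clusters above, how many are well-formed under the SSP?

6

(a) /q t/: profile 1-1 — obeys.
(b) /ð f/: profile 3-3 — obeys.
(c) /ʃ ts/: profile 3-2 — obeys.
(d) /h ts/: profile 3-2 — obeys.
(e) /ʃ tʃ q/: profile 3-2-1 — obeys.
(f) /ɫ v ts/: profile 5-3-2 — obeys.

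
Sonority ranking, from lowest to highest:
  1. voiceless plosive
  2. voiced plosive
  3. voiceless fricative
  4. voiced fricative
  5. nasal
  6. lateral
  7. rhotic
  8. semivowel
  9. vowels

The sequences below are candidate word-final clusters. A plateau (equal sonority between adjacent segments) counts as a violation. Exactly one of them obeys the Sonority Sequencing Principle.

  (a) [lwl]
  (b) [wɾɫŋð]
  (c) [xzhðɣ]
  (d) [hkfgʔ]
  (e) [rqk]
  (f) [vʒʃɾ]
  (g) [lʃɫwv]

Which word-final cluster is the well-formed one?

(a) [lwl]: profile 6-8-6 — violates.
(b) [wɾɫŋð]: profile 8-7-6-5-4 — obeys.
(c) [xzhðɣ]: profile 3-4-3-4-4 — violates.
(d) [hkfgʔ]: profile 3-1-3-2-1 — violates.
(e) [rqk]: profile 7-1-1 — violates.
(f) [vʒʃɾ]: profile 4-4-3-7 — violates.
(g) [lʃɫwv]: profile 6-3-6-8-4 — violates.

b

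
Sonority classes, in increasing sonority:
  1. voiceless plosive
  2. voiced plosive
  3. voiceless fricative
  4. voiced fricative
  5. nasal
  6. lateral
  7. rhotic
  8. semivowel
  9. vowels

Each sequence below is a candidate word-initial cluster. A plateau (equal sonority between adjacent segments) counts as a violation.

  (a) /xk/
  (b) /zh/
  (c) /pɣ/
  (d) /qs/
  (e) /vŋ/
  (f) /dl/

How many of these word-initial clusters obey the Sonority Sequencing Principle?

(a) 3-1 → violates
(b) 4-3 → violates
(c) 1-4 → obeys
(d) 1-3 → obeys
(e) 4-5 → obeys
(f) 2-6 → obeys

4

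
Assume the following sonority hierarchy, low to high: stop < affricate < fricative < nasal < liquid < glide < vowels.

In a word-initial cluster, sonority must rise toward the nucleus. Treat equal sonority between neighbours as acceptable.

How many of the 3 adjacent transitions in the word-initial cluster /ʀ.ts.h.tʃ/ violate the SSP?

/ʀ/: liquid = 5.
/ts/: affricate = 2.
/h/: fricative = 3.
/tʃ/: affricate = 2.
/ʀ/→/ts/: 5→2 (does not rise) — violation.
/ts/→/h/: 2→3 (rises) — ok.
/h/→/tʃ/: 3→2 (does not rise) — violation.

2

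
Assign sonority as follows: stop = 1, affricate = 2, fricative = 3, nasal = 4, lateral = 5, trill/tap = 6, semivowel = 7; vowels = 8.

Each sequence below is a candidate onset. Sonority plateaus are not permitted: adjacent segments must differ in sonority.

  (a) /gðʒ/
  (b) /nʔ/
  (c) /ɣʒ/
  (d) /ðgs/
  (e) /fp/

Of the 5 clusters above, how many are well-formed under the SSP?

(a) /gðʒ/: profile 1-3-3 — violates.
(b) /nʔ/: profile 4-1 — violates.
(c) /ɣʒ/: profile 3-3 — violates.
(d) /ðgs/: profile 3-1-3 — violates.
(e) /fp/: profile 3-1 — violates.

0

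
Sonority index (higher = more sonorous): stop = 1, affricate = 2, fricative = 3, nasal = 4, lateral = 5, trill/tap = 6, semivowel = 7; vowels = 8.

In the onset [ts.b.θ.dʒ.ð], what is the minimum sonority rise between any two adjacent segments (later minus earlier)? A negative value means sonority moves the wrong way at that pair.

/ts/ is an affricate (sonority 2).
/b/ is a stop (sonority 1).
/θ/ is a fricative (sonority 3).
/dʒ/ is an affricate (sonority 2).
/ð/ is a fricative (sonority 3).
/ts/→/b/: change -1.
/b/→/θ/: change +2.
/θ/→/dʒ/: change -1.
/dʒ/→/ð/: change +1.
Minimum = -1.

-1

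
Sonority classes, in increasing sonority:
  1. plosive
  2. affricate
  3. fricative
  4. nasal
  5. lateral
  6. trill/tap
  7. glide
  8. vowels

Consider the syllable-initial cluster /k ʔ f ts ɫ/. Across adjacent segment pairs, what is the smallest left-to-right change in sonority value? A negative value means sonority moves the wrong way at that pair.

-1

/k/: plosive = 1.
/ʔ/: plosive = 1.
/f/: fricative = 3.
/ts/: affricate = 2.
/ɫ/: lateral = 5.
/k/→/ʔ/: change +0.
/ʔ/→/f/: change +2.
/f/→/ts/: change -1.
/ts/→/ɫ/: change +3.
Minimum = -1.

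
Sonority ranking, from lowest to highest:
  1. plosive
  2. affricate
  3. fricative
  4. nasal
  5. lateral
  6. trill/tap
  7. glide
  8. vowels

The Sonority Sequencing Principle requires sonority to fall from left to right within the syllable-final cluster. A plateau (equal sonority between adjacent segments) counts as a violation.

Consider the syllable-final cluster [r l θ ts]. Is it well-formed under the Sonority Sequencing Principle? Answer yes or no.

/r/: trill/tap = 6.
/l/: lateral = 5.
/θ/: fricative = 3.
/ts/: affricate = 2.
The profile 6-5-3-2 strictly falls, so the syllable-final cluster satisfies the SSP.

yes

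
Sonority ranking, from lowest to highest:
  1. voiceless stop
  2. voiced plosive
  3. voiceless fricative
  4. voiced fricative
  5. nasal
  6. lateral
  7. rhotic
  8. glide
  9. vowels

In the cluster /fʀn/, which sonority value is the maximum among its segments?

7

/f/ — voiceless fricative, sonority 3.
/ʀ/ — rhotic, sonority 7.
/n/ — nasal, sonority 5.
The maximum is 7.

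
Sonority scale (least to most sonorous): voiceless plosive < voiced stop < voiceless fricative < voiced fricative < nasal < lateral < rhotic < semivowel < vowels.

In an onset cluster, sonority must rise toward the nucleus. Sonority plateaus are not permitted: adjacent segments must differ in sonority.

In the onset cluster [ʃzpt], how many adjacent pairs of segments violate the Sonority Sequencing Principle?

2

/ʃ/: voiceless fricative = 3.
/z/: voiced fricative = 4.
/p/: voiceless plosive = 1.
/t/: voiceless plosive = 1.
/ʃ/→/z/: 3→4 (rises) — ok.
/z/→/p/: 4→1 (does not rise) — violation.
/p/→/t/: 1→1 (plateau) — violation.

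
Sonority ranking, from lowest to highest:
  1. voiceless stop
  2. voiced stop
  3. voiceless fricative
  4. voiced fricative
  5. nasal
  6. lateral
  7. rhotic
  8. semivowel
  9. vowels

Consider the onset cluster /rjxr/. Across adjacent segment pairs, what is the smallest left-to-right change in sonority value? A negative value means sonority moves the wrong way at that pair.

-5

/r/: rhotic = 7.
/j/: semivowel = 8.
/x/: voiceless fricative = 3.
/r/: rhotic = 7.
/r/→/j/: change +1.
/j/→/x/: change -5.
/x/→/r/: change +4.
Minimum = -5.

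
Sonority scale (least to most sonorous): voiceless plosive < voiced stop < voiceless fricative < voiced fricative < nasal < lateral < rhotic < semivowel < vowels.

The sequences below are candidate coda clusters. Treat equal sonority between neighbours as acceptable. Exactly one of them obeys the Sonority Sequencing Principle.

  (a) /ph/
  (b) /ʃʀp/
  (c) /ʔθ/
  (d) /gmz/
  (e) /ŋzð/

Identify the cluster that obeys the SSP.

(a) sonority 1-3: ill-formed.
(b) sonority 3-7-1: ill-formed.
(c) sonority 1-3: ill-formed.
(d) sonority 2-5-4: ill-formed.
(e) sonority 5-4-4: well-formed.

e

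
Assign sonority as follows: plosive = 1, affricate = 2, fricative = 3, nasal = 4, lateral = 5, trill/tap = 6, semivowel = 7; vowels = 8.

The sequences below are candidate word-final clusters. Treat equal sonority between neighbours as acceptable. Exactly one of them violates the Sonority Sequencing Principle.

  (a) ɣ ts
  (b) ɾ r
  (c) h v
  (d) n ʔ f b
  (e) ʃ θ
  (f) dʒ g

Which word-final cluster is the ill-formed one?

(a) ɣ ts: profile 3-2 — obeys.
(b) ɾ r: profile 6-6 — obeys.
(c) h v: profile 3-3 — obeys.
(d) n ʔ f b: profile 4-1-3-1 — violates.
(e) ʃ θ: profile 3-3 — obeys.
(f) dʒ g: profile 2-1 — obeys.

d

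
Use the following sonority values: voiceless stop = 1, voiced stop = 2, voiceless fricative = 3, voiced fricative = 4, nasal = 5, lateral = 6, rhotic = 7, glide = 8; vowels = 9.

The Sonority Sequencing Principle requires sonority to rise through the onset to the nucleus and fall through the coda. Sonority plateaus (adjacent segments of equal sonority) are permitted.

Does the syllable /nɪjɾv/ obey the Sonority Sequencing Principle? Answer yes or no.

yes

Onset: /n/ is a nasal (sonority 5); then the nucleus /ɪ/ (sonority 9).
Onset profile 5-9 — rises to the nucleus.
Coda: /j/ is a glide (sonority 8), /ɾ/ is a rhotic (sonority 7), /v/ is a voiced fricative (sonority 4).
Coda profile 9-8-7-4 — falls from the nucleus.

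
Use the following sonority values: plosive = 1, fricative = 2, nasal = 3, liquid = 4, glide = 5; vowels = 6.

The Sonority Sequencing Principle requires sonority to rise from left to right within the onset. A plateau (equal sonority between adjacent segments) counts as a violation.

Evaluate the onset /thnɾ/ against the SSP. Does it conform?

/t/ — plosive, sonority 1.
/h/ — fricative, sonority 2.
/n/ — nasal, sonority 3.
/ɾ/ — liquid, sonority 4.
The profile 1-2-3-4 strictly rises, so the onset satisfies the SSP.

yes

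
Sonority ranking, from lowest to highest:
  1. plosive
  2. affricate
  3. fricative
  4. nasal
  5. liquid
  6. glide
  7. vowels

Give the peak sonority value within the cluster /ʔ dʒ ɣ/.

3

/ʔ/: plosive = 1.
/dʒ/: affricate = 2.
/ɣ/: fricative = 3.
The maximum is 3.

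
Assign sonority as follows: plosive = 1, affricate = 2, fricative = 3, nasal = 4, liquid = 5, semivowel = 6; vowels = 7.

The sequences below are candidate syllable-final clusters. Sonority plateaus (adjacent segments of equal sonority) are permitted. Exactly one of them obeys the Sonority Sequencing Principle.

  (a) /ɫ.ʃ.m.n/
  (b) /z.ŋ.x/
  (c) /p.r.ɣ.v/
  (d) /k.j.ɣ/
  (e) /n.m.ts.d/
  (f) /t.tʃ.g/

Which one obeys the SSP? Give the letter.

(a) sonority 5-3-4-4: ill-formed.
(b) sonority 3-4-3: ill-formed.
(c) sonority 1-5-3-3: ill-formed.
(d) sonority 1-6-3: ill-formed.
(e) sonority 4-4-2-1: well-formed.
(f) sonority 1-2-1: ill-formed.

e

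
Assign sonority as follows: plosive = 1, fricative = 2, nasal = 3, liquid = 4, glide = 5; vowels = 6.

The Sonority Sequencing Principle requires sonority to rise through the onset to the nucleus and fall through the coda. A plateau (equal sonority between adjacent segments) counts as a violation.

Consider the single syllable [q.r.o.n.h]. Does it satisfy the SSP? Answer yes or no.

Onset: /q/ is a plosive (sonority 1), /r/ is a liquid (sonority 4); then the nucleus /o/ (sonority 6).
Onset profile 1-4-6 — rises to the nucleus.
Coda: /n/ is a nasal (sonority 3), /h/ is a fricative (sonority 2).
Coda profile 6-3-2 — falls from the nucleus.

yes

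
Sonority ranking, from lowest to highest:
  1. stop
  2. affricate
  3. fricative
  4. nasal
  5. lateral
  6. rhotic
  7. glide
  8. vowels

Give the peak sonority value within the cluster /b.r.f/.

/b/ — stop, sonority 1.
/r/ — rhotic, sonority 6.
/f/ — fricative, sonority 3.
The maximum is 6.

6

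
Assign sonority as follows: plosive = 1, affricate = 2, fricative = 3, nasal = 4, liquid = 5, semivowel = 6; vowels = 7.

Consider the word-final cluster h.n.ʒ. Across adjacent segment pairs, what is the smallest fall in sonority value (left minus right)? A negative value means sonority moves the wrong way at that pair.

-1

/h/: fricative = 3.
/n/: nasal = 4.
/ʒ/: fricative = 3.
/h/→/n/: change -1.
/n/→/ʒ/: change +1.
Minimum = -1.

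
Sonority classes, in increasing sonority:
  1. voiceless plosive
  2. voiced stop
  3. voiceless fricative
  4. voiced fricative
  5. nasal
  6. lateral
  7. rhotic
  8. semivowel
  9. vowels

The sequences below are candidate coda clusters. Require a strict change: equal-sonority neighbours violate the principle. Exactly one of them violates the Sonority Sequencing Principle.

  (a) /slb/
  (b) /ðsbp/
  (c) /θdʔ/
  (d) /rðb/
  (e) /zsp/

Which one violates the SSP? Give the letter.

(a) 3-6-2 → violates
(b) 4-3-2-1 → obeys
(c) 3-2-1 → obeys
(d) 7-4-2 → obeys
(e) 4-3-1 → obeys

a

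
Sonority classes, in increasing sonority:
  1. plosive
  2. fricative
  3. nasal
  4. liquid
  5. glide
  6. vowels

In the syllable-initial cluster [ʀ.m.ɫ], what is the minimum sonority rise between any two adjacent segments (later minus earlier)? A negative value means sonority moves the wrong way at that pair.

/ʀ/ — liquid, sonority 4.
/m/ — nasal, sonority 3.
/ɫ/ — liquid, sonority 4.
/ʀ/→/m/: change -1.
/m/→/ɫ/: change +1.
Minimum = -1.

-1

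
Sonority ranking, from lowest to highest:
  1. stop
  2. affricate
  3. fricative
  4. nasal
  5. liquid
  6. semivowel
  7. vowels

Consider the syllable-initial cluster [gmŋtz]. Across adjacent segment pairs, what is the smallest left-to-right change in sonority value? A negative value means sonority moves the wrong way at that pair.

/g/ — stop, sonority 1.
/m/ — nasal, sonority 4.
/ŋ/ — nasal, sonority 4.
/t/ — stop, sonority 1.
/z/ — fricative, sonority 3.
/g/→/m/: change +3.
/m/→/ŋ/: change +0.
/ŋ/→/t/: change -3.
/t/→/z/: change +2.
Minimum = -3.

-3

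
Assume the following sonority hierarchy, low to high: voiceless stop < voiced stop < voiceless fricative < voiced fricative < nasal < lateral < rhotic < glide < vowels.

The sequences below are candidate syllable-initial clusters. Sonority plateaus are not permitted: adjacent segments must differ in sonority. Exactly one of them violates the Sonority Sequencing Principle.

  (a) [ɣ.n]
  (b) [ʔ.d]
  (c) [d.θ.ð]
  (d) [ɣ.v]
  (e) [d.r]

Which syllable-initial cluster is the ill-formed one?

(a) 4-5 → obeys
(b) 1-2 → obeys
(c) 2-3-4 → obeys
(d) 4-4 → violates
(e) 2-7 → obeys

d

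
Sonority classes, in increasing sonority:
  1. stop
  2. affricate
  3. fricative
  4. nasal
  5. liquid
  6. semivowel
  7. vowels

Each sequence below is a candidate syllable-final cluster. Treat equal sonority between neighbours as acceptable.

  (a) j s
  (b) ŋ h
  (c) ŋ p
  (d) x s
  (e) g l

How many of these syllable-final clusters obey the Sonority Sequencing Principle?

4

(a) 6-3 → obeys
(b) 4-3 → obeys
(c) 4-1 → obeys
(d) 3-3 → obeys
(e) 1-5 → violates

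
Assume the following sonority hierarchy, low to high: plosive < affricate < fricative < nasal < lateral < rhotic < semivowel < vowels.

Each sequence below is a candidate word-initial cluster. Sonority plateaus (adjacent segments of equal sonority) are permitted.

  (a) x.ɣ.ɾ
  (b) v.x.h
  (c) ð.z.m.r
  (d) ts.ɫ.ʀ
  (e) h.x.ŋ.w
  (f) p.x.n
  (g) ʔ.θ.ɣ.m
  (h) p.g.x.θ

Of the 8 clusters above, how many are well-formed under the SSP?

(a) x.ɣ.ɾ: profile 3-3-6 — obeys.
(b) v.x.h: profile 3-3-3 — obeys.
(c) ð.z.m.r: profile 3-3-4-6 — obeys.
(d) ts.ɫ.ʀ: profile 2-5-6 — obeys.
(e) h.x.ŋ.w: profile 3-3-4-7 — obeys.
(f) p.x.n: profile 1-3-4 — obeys.
(g) ʔ.θ.ɣ.m: profile 1-3-3-4 — obeys.
(h) p.g.x.θ: profile 1-1-3-3 — obeys.

8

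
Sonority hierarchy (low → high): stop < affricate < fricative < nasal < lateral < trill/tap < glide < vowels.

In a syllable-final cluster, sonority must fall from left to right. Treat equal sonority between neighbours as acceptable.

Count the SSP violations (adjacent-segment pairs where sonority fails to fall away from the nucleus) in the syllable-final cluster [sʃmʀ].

/s/ is a fricative (sonority 3).
/ʃ/ is a fricative (sonority 3).
/m/ is a nasal (sonority 4).
/ʀ/ is a trill/tap (sonority 6).
/s/→/ʃ/: 3→3 (plateau, allowed) — ok.
/ʃ/→/m/: 3→4 (does not fall) — violation.
/m/→/ʀ/: 4→6 (does not fall) — violation.

2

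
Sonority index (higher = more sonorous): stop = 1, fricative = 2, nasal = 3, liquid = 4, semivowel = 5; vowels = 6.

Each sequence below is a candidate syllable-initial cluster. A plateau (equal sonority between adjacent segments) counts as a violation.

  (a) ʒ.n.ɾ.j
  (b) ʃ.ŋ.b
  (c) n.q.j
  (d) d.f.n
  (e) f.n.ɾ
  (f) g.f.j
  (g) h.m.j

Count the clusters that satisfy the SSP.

(a) sonority 2-3-4-5: well-formed.
(b) sonority 2-3-1: ill-formed.
(c) sonority 3-1-5: ill-formed.
(d) sonority 1-2-3: well-formed.
(e) sonority 2-3-4: well-formed.
(f) sonority 1-2-5: well-formed.
(g) sonority 2-3-5: well-formed.

5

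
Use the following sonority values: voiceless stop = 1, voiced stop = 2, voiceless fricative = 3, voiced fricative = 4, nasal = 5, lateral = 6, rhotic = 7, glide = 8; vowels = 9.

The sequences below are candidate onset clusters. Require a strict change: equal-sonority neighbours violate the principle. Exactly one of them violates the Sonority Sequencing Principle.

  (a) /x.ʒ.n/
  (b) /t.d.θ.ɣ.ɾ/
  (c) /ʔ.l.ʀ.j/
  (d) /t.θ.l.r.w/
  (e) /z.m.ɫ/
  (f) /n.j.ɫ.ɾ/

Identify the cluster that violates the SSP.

f

(a) /x.ʒ.n/: profile 3-4-5 — obeys.
(b) /t.d.θ.ɣ.ɾ/: profile 1-2-3-4-7 — obeys.
(c) /ʔ.l.ʀ.j/: profile 1-6-7-8 — obeys.
(d) /t.θ.l.r.w/: profile 1-3-6-7-8 — obeys.
(e) /z.m.ɫ/: profile 4-5-6 — obeys.
(f) /n.j.ɫ.ɾ/: profile 5-8-6-7 — violates.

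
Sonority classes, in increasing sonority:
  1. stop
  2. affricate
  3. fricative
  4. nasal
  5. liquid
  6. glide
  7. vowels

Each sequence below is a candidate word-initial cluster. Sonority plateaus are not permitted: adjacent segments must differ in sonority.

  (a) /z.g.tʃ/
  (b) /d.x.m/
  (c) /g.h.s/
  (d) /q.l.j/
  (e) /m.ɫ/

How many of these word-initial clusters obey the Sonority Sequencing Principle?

3

(a) /z.g.tʃ/: profile 3-1-2 — violates.
(b) /d.x.m/: profile 1-3-4 — obeys.
(c) /g.h.s/: profile 1-3-3 — violates.
(d) /q.l.j/: profile 1-5-6 — obeys.
(e) /m.ɫ/: profile 4-5 — obeys.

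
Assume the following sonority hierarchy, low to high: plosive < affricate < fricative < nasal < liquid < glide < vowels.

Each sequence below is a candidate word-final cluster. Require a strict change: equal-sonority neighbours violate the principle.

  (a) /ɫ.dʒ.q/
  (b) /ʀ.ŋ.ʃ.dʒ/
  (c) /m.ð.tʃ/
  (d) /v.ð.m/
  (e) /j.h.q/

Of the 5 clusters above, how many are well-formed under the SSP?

4

(a) /ɫ.dʒ.q/: profile 5-2-1 — obeys.
(b) /ʀ.ŋ.ʃ.dʒ/: profile 5-4-3-2 — obeys.
(c) /m.ð.tʃ/: profile 4-3-2 — obeys.
(d) /v.ð.m/: profile 3-3-4 — violates.
(e) /j.h.q/: profile 6-3-1 — obeys.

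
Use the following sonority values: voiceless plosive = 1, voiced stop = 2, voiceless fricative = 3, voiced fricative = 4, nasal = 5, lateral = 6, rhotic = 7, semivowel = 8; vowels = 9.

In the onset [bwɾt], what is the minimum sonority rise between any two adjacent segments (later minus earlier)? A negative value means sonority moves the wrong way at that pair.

-6

/b/: voiced stop = 2.
/w/: semivowel = 8.
/ɾ/: rhotic = 7.
/t/: voiceless plosive = 1.
/b/→/w/: change +6.
/w/→/ɾ/: change -1.
/ɾ/→/t/: change -6.
Minimum = -6.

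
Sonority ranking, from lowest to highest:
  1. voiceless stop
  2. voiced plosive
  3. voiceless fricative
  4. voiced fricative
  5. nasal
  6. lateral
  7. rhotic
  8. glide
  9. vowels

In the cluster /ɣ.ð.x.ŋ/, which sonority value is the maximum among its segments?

/ɣ/ is a voiced fricative (sonority 4).
/ð/ is a voiced fricative (sonority 4).
/x/ is a voiceless fricative (sonority 3).
/ŋ/ is a nasal (sonority 5).
The maximum is 5.

5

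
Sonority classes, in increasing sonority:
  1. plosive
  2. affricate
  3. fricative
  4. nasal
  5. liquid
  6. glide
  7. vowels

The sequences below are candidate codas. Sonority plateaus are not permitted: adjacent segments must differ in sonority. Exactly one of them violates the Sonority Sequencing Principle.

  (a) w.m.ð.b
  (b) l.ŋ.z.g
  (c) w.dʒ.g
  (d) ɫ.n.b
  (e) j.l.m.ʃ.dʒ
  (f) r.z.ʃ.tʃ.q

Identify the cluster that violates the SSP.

f

(a) w.m.ð.b: profile 6-4-3-1 — obeys.
(b) l.ŋ.z.g: profile 5-4-3-1 — obeys.
(c) w.dʒ.g: profile 6-2-1 — obeys.
(d) ɫ.n.b: profile 5-4-1 — obeys.
(e) j.l.m.ʃ.dʒ: profile 6-5-4-3-2 — obeys.
(f) r.z.ʃ.tʃ.q: profile 5-3-3-2-1 — violates.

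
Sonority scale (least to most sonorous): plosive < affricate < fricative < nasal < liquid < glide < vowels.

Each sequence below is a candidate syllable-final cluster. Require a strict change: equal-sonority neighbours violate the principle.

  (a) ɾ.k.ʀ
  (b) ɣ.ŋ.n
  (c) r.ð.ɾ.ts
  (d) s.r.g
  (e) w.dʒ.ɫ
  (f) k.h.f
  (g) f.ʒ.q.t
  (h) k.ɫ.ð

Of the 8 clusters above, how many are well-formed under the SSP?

(a) 5-1-5 → violates
(b) 3-4-4 → violates
(c) 5-3-5-2 → violates
(d) 3-5-1 → violates
(e) 6-2-5 → violates
(f) 1-3-3 → violates
(g) 3-3-1-1 → violates
(h) 1-5-3 → violates

0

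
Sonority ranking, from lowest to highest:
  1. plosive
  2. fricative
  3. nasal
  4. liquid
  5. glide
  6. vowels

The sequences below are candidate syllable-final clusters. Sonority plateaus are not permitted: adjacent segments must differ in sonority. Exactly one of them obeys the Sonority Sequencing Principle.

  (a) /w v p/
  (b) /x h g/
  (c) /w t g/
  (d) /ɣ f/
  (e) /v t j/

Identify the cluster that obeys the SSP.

a

(a) /w v p/: profile 5-2-1 — obeys.
(b) /x h g/: profile 2-2-1 — violates.
(c) /w t g/: profile 5-1-1 — violates.
(d) /ɣ f/: profile 2-2 — violates.
(e) /v t j/: profile 2-1-5 — violates.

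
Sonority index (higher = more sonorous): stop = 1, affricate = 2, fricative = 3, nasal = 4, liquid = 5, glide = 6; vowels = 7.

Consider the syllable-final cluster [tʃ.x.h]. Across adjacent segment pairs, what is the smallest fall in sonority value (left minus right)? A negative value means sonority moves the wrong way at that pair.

-1

/tʃ/ is an affricate (sonority 2).
/x/ is a fricative (sonority 3).
/h/ is a fricative (sonority 3).
/tʃ/→/x/: change -1.
/x/→/h/: change +0.
Minimum = -1.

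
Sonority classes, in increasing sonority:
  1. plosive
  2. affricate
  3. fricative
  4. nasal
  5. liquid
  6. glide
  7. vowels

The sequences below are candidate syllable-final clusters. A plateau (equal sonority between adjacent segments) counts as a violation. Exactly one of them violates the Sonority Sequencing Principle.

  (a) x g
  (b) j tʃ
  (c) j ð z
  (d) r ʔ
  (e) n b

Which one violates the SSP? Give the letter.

c

(a) 3-1 → obeys
(b) 6-2 → obeys
(c) 6-3-3 → violates
(d) 5-1 → obeys
(e) 4-1 → obeys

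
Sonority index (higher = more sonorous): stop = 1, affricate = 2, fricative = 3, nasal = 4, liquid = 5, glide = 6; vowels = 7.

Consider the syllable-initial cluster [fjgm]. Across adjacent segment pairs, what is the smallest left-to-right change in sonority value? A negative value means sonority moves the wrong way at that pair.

-5

/f/: fricative = 3.
/j/: glide = 6.
/g/: stop = 1.
/m/: nasal = 4.
/f/→/j/: change +3.
/j/→/g/: change -5.
/g/→/m/: change +3.
Minimum = -5.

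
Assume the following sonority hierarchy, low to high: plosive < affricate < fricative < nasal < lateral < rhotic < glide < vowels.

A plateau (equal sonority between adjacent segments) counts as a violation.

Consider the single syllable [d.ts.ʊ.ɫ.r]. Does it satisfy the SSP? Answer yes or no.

Onset: /d/ is a plosive (sonority 1), /ts/ is an affricate (sonority 2); then the nucleus /ʊ/ (sonority 8).
Onset profile 1-2-8 — rises to the nucleus.
Coda: /ɫ/ is a lateral (sonority 5), /r/ is a rhotic (sonority 6).
Coda profile 8-5-6 — does not strictly fall throughout.

no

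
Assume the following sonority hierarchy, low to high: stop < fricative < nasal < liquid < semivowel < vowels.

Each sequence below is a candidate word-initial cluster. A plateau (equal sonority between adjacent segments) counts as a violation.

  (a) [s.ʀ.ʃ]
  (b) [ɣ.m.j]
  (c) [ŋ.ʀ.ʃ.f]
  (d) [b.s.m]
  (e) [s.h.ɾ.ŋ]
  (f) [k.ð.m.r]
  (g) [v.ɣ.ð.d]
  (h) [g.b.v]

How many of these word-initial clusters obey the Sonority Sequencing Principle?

3

(a) sonority 2-4-2: ill-formed.
(b) sonority 2-3-5: well-formed.
(c) sonority 3-4-2-2: ill-formed.
(d) sonority 1-2-3: well-formed.
(e) sonority 2-2-4-3: ill-formed.
(f) sonority 1-2-3-4: well-formed.
(g) sonority 2-2-2-1: ill-formed.
(h) sonority 1-1-2: ill-formed.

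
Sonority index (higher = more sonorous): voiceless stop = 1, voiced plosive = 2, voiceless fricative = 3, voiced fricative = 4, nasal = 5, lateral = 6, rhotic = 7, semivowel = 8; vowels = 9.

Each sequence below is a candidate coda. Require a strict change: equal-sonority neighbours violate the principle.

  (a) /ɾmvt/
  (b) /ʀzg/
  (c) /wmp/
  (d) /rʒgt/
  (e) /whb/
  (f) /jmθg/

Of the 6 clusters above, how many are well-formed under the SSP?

(a) 7-5-4-1 → obeys
(b) 7-4-2 → obeys
(c) 8-5-1 → obeys
(d) 7-4-2-1 → obeys
(e) 8-3-2 → obeys
(f) 8-5-3-2 → obeys

6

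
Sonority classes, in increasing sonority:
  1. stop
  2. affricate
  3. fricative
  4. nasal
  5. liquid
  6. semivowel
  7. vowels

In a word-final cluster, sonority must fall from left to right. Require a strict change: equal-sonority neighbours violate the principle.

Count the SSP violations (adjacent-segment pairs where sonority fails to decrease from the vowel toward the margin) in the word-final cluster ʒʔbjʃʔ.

/ʒ/ is a fricative (sonority 3).
/ʔ/ is a stop (sonority 1).
/b/ is a stop (sonority 1).
/j/ is a semivowel (sonority 6).
/ʃ/ is a fricative (sonority 3).
/ʔ/ is a stop (sonority 1).
/ʒ/→/ʔ/: 3→1 (falls) — ok.
/ʔ/→/b/: 1→1 (plateau) — violation.
/b/→/j/: 1→6 (does not fall) — violation.
/j/→/ʃ/: 6→3 (falls) — ok.
/ʃ/→/ʔ/: 3→1 (falls) — ok.

2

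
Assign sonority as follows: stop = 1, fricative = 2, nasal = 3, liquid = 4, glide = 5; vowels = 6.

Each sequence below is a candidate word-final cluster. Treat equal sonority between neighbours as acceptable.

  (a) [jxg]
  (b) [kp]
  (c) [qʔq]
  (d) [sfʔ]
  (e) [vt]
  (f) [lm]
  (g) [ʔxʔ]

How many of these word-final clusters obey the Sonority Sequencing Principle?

6

(a) [jxg]: profile 5-2-1 — obeys.
(b) [kp]: profile 1-1 — obeys.
(c) [qʔq]: profile 1-1-1 — obeys.
(d) [sfʔ]: profile 2-2-1 — obeys.
(e) [vt]: profile 2-1 — obeys.
(f) [lm]: profile 4-3 — obeys.
(g) [ʔxʔ]: profile 1-2-1 — violates.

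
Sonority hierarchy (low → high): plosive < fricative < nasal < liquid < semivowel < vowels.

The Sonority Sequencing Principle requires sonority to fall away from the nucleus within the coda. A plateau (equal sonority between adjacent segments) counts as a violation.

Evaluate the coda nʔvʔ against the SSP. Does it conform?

no

/n/ — nasal, sonority 3.
/ʔ/ — plosive, sonority 1.
/v/ — fricative, sonority 2.
/ʔ/ — plosive, sonority 1.
The profile is 3-1-2-1. Between /ʔ/ (1) and /v/ (2) sonority does not fall, so the cluster violates the SSP.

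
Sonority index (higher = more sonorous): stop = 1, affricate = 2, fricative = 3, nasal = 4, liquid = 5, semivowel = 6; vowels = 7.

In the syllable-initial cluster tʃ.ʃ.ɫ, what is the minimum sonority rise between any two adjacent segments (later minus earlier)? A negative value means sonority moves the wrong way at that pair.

/tʃ/: affricate = 2.
/ʃ/: fricative = 3.
/ɫ/: liquid = 5.
/tʃ/→/ʃ/: change +1.
/ʃ/→/ɫ/: change +2.
Minimum = 1.

1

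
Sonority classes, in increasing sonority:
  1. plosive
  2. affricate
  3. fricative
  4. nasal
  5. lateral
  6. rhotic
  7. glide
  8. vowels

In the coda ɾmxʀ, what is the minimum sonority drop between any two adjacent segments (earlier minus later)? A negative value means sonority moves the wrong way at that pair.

/ɾ/ is a rhotic (sonority 6).
/m/ is a nasal (sonority 4).
/x/ is a fricative (sonority 3).
/ʀ/ is a rhotic (sonority 6).
/ɾ/→/m/: change +2.
/m/→/x/: change +1.
/x/→/ʀ/: change -3.
Minimum = -3.

-3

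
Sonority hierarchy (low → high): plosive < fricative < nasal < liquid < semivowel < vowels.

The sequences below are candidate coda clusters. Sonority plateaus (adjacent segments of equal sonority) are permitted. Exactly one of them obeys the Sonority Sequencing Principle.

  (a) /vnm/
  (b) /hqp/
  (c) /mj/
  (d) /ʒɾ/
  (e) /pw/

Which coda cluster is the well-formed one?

(a) /vnm/: profile 2-3-3 — violates.
(b) /hqp/: profile 2-1-1 — obeys.
(c) /mj/: profile 3-5 — violates.
(d) /ʒɾ/: profile 2-4 — violates.
(e) /pw/: profile 1-5 — violates.

b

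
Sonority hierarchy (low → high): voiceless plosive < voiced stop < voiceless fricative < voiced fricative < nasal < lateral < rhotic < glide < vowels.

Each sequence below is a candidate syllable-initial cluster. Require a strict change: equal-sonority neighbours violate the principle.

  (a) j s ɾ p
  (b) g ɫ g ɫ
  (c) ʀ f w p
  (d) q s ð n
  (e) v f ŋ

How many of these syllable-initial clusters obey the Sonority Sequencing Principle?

1

(a) 8-3-7-1 → violates
(b) 2-6-2-6 → violates
(c) 7-3-8-1 → violates
(d) 1-3-4-5 → obeys
(e) 4-3-5 → violates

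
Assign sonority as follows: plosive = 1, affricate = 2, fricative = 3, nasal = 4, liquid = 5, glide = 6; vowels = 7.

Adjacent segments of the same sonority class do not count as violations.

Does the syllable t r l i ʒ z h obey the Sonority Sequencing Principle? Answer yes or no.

Onset: /t/ is a plosive (sonority 1), /r/ is a liquid (sonority 5), /l/ is a liquid (sonority 5); then the nucleus /i/ (sonority 7).
Onset profile 1-5-5-7 — rises to the nucleus.
Coda: /ʒ/ is a fricative (sonority 3), /z/ is a fricative (sonority 3), /h/ is a fricative (sonority 3).
Coda profile 7-3-3-3 — falls from the nucleus.

yes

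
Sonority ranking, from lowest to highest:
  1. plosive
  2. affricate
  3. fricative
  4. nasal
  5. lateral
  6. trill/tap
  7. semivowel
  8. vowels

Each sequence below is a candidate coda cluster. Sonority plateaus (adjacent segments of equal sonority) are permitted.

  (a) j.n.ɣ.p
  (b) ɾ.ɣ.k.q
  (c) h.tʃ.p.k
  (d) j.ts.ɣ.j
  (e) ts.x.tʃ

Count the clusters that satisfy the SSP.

3

(a) sonority 7-4-3-1: well-formed.
(b) sonority 6-3-1-1: well-formed.
(c) sonority 3-2-1-1: well-formed.
(d) sonority 7-2-3-7: ill-formed.
(e) sonority 2-3-2: ill-formed.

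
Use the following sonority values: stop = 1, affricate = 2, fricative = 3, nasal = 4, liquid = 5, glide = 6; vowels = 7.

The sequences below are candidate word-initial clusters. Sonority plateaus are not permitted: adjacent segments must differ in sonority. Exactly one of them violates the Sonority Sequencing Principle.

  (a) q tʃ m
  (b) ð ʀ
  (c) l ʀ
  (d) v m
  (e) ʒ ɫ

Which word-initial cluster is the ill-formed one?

c

(a) sonority 1-2-4: well-formed.
(b) sonority 3-5: well-formed.
(c) sonority 5-5: ill-formed.
(d) sonority 3-4: well-formed.
(e) sonority 3-5: well-formed.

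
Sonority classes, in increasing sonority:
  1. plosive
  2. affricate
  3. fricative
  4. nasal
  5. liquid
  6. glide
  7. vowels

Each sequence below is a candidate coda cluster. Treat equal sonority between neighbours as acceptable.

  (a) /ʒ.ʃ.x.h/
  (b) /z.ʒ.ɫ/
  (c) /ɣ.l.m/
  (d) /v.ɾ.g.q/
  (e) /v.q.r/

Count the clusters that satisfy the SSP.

1

(a) sonority 3-3-3-3: well-formed.
(b) sonority 3-3-5: ill-formed.
(c) sonority 3-5-4: ill-formed.
(d) sonority 3-5-1-1: ill-formed.
(e) sonority 3-1-5: ill-formed.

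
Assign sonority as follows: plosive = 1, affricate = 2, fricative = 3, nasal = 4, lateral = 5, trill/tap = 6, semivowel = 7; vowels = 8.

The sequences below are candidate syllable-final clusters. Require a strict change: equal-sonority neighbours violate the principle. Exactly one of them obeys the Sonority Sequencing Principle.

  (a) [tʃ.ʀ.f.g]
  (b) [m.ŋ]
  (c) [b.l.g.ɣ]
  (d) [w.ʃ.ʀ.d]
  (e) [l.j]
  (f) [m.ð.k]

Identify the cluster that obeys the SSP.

(a) [tʃ.ʀ.f.g]: profile 2-6-3-1 — violates.
(b) [m.ŋ]: profile 4-4 — violates.
(c) [b.l.g.ɣ]: profile 1-5-1-3 — violates.
(d) [w.ʃ.ʀ.d]: profile 7-3-6-1 — violates.
(e) [l.j]: profile 5-7 — violates.
(f) [m.ð.k]: profile 4-3-1 — obeys.

f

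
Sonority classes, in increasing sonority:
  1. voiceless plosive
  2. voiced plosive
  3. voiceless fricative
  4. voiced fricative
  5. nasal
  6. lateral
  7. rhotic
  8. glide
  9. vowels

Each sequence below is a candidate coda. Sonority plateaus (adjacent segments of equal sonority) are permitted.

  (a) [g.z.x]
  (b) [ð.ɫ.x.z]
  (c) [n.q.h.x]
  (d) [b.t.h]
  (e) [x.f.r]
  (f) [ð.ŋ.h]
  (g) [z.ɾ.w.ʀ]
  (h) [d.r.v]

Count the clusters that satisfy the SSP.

(a) 2-4-3 → violates
(b) 4-6-3-4 → violates
(c) 5-1-3-3 → violates
(d) 2-1-3 → violates
(e) 3-3-7 → violates
(f) 4-5-3 → violates
(g) 4-7-8-7 → violates
(h) 2-7-4 → violates

0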